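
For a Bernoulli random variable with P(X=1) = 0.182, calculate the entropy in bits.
0.6844 bits

The binary entropy function is:
H(p) = -p log(p) - (1-p) log(1-p)

H(0.182) = -0.182 × log_2(0.182) - 0.818 × log_2(0.818)
H(0.182) = 0.6844 bits

Note: Binary entropy is maximized at p=0.5 (H=1 bit) and minimized at p=0 or p=1 (H=0).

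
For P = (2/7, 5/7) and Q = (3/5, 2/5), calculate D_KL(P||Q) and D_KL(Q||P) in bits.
D_KL(P||Q) = 0.2917, D_KL(Q||P) = 0.3076

KL divergence is not symmetric: D_KL(P||Q) ≠ D_KL(Q||P) in general.

D_KL(P||Q) = 0.2917 bits
D_KL(Q||P) = 0.3076 bits

No, they are not equal!

This asymmetry is why KL divergence is not a true distance metric.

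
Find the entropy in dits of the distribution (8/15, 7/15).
0.3001 dits

Shannon entropy is H(X) = -Σ p(x) log p(x).

For P = (8/15, 7/15):
H = -8/15 × log_10(8/15) -7/15 × log_10(7/15)
H = 0.3001 dits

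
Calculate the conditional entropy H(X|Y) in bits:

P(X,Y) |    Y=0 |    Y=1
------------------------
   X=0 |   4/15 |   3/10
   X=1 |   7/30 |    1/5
0.9839 bits

Using the chain rule: H(X|Y) = H(X,Y) - H(Y)

First, compute H(X,Y) = 1.9839 bits

Marginal P(Y) = (1/2, 1/2)
H(Y) = 1.0000 bits

H(X|Y) = H(X,Y) - H(Y) = 1.9839 - 1.0000 = 0.9839 bits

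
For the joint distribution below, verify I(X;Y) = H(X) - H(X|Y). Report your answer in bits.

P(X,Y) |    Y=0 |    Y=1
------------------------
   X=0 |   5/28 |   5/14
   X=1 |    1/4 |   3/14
I(X;Y) = 0.0310 bits

Mutual information has multiple equivalent forms:
- I(X;Y) = H(X) - H(X|Y)
- I(X;Y) = H(Y) - H(Y|X)
- I(X;Y) = H(X) + H(Y) - H(X,Y)

Computing all quantities:
H(X) = 0.9963, H(Y) = 0.9852, H(X,Y) = 1.9506
H(X|Y) = 0.9653, H(Y|X) = 0.9542

Verification:
H(X) - H(X|Y) = 0.9963 - 0.9653 = 0.0310
H(Y) - H(Y|X) = 0.9852 - 0.9542 = 0.0310
H(X) + H(Y) - H(X,Y) = 0.9963 + 0.9852 - 1.9506 = 0.0310

All forms give I(X;Y) = 0.0310 bits. ✓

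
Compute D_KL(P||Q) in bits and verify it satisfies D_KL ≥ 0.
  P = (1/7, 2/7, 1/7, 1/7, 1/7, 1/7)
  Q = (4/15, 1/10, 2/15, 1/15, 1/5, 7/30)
0.3049 bits

KL divergence satisfies the Gibbs inequality: D_KL(P||Q) ≥ 0 for all distributions P, Q.

D_KL(P||Q) = Σ p(x) log(p(x)/q(x))
Term by term:
  x=0: 1/7 × log_2[(1/7)/(4/15)] = -0.1286
  x=1: 2/7 × log_2[(2/7)/(1/10)] = 0.4327
  x=2: 1/7 × log_2[(1/7)/(2/15)] = 0.0142
  x=3: 1/7 × log_2[(1/7)/(1/15)] = 0.1571
  x=4: 1/7 × log_2[(1/7)/(1/5)] = -0.0693
  x=5: 1/7 × log_2[(1/7)/(7/30)] = -0.1011
D_KL(P||Q) = 0.3049 bits

D_KL(P||Q) = 0.3049 ≥ 0 ✓

This non-negativity is a fundamental property: relative entropy cannot be negative because it measures how different Q is from P.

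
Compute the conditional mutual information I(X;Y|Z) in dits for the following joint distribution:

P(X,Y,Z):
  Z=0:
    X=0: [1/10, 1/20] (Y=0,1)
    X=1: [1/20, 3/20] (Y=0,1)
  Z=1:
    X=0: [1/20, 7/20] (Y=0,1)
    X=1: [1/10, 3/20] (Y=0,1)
0.0275 dits

Conditional mutual information: I(X;Y|Z) = H(X|Z) + H(Y|Z) - H(X,Y|Z)

H(Z) = 0.2812
H(X,Z) = 0.5731 → H(X|Z) = 0.2919
H(Y,Z) = 0.5375 → H(Y|Z) = 0.2563
H(X,Y,Z) = 0.8019 → H(X,Y|Z) = 0.5207

I(X;Y|Z) = 0.2919 + 0.2563 - 0.5207 = 0.0275 dits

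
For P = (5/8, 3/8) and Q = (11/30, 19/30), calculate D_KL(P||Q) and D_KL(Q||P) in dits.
D_KL(P||Q) = 0.0594, D_KL(Q||P) = 0.0592

KL divergence is not symmetric: D_KL(P||Q) ≠ D_KL(Q||P) in general.

D_KL(P||Q) = 0.0594 dits
D_KL(Q||P) = 0.0592 dits

No, they are not equal!

This asymmetry is why KL divergence is not a true distance metric.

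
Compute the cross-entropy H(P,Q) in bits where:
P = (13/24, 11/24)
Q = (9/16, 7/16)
0.9963 bits

Cross-entropy: H(P,Q) = -Σ p(x) log q(x)

Alternatively: H(P,Q) = H(P) + D_KL(P||Q)
H(P) = 0.9950 bits
D_KL(P||Q) = 0.0013 bits

H(P,Q) = 0.9950 + 0.0013 = 0.9963 bits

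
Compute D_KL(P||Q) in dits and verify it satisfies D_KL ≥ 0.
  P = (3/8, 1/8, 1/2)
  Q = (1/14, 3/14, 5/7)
0.1633 dits

KL divergence satisfies the Gibbs inequality: D_KL(P||Q) ≥ 0 for all distributions P, Q.

D_KL(P||Q) = Σ p(x) log(p(x)/q(x))
Term by term:
  x=0: 3/8 × log_10[(3/8)/(1/14)] = 0.2701
  x=1: 1/8 × log_10[(1/8)/(3/14)] = -0.0293
  x=2: 1/2 × log_10[(1/2)/(5/7)] = -0.0775
D_KL(P||Q) = 0.1633 dits

D_KL(P||Q) = 0.1633 ≥ 0 ✓

This non-negativity is a fundamental property: relative entropy cannot be negative because it measures how different Q is from P.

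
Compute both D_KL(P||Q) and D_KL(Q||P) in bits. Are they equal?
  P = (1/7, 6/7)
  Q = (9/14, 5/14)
D_KL(P||Q) = 0.7726, D_KL(Q||P) = 0.9439

KL divergence is not symmetric: D_KL(P||Q) ≠ D_KL(Q||P) in general.

D_KL(P||Q) = 0.7726 bits
D_KL(Q||P) = 0.9439 bits

No, they are not equal!

This asymmetry is why KL divergence is not a true distance metric.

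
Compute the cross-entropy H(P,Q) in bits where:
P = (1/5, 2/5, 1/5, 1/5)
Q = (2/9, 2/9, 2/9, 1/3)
2.0529 bits

Cross-entropy: H(P,Q) = -Σ p(x) log q(x)

Alternatively: H(P,Q) = H(P) + D_KL(P||Q)
H(P) = 1.9219 bits
D_KL(P||Q) = 0.1310 bits

H(P,Q) = 1.9219 + 0.1310 = 2.0529 bits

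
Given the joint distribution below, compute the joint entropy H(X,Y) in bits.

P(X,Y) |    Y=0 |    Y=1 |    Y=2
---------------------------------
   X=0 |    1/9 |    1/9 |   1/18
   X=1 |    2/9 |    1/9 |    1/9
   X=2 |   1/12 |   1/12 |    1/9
3.0724 bits

Joint entropy is H(X,Y) = -Σ_{x,y} p(x,y) log p(x,y).

Summing over all non-zero entries:
H(X,Y) = -[1/9·log_2(1/9) + 1/9·log_2(1/9) + 1/18·log_2(1/18) + 2/9·log_2(2/9) + 1/9·log_2(1/9) + 1/9·log_2(1/9) + 1/12·log_2(1/12) + 1/12·log_2(1/12) + 1/9·log_2(1/9)]
H(X,Y) = 3.0724 bits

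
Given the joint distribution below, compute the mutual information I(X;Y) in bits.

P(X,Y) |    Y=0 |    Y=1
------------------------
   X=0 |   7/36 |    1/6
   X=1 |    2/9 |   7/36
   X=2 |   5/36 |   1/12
0.0041 bits

Mutual information: I(X;Y) = H(X) + H(Y) - H(X,Y)

Marginals:
P(X) = (13/36, 5/12, 2/9), H(X) = 1.5391 bits
P(Y) = (5/9, 4/9), H(Y) = 0.9911 bits

Joint entropy: H(X,Y) = 2.5261 bits

I(X;Y) = 1.5391 + 0.9911 - 2.5261 = 0.0041 bits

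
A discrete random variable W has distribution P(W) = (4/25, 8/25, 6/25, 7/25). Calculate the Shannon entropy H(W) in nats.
1.3568 nats

Shannon entropy is H(X) = -Σ p(x) log p(x).

For P = (4/25, 8/25, 6/25, 7/25):
H = -4/25 × log_e(4/25) -8/25 × log_e(8/25) -6/25 × log_e(6/25) -7/25 × log_e(7/25)
H = 1.3568 nats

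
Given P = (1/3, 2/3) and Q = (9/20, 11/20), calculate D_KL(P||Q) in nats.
0.0282 nats

KL divergence: D_KL(P||Q) = Σ p(x) log(p(x)/q(x))

Computing term by term:
  x=0: 1/3 × log_e[(1/3)/(9/20)] = 1/3 × -0.3001 = -0.1000
  x=1: 2/3 × log_e[(2/3)/(11/20)] = 2/3 × 0.1924 = 0.1282

D_KL(P||Q) = 0.0282 nats

Note: KL divergence is always non-negative and equals 0 iff P = Q.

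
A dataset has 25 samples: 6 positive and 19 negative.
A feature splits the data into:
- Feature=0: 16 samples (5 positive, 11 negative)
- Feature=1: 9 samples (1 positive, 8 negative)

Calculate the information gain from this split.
0.0404 bits

Information Gain = H(Y) - H(Y|Feature)

Before split:
P(positive) = 6/25 = 0.2400
H(Y) = 0.7950 bits

After split:
Feature=0: H = 0.8960 bits (weight = 16/25)
Feature=1: H = 0.5033 bits (weight = 9/25)
H(Y|Feature) = (16/25)×0.8960 + (9/25)×0.5033 = 0.7546 bits

Information Gain = 0.7950 - 0.7546 = 0.0404 bits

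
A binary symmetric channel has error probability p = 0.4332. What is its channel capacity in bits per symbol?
0.0129 bits

For a binary symmetric channel (BSC) with error probability p:
Capacity C = 1 - H(p) bits per symbol

where H(p) = -p log₂(p) - (1-p) log₂(1-p) is the binary entropy function.

H(0.4332) = 0.9871 bits
C = 1 - 0.9871 = 0.0129 bits per symbol

This means we can reliably transmit up to 0.0129 bits of information per channel use.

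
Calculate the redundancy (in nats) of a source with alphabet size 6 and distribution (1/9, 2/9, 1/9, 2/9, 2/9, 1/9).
0.0566 nats

Redundancy measures how far a source is from maximum entropy:
R = H_max - H(X)

Maximum entropy for 6 symbols: H_max = log_e(6) = 1.7918 nats
Actual entropy: H(X) = 1.7351 nats
Redundancy: R = 1.7918 - 1.7351 = 0.0566 nats

This redundancy represents potential for compression: the source could be compressed by 0.0566 nats per symbol.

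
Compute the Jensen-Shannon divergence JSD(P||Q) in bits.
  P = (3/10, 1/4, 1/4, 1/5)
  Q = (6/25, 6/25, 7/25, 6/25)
0.0044 bits

Jensen-Shannon divergence is:
JSD(P||Q) = 0.5 × D_KL(P||M) + 0.5 × D_KL(Q||M)
where M = 0.5 × (P + Q) is the mixture distribution.

M = 0.5 × (3/10, 1/4, 1/4, 1/5) + 0.5 × (6/25, 6/25, 7/25, 6/25) = (0.27, 0.245, 0.265, 0.22)

D_KL(P||M) = 0.0044 bits
D_KL(Q||M) = 0.0044 bits

JSD(P||Q) = 0.5 × 0.0044 + 0.5 × 0.0044 = 0.0044 bits

Unlike KL divergence, JSD is symmetric and bounded: 0 ≤ JSD ≤ log(2).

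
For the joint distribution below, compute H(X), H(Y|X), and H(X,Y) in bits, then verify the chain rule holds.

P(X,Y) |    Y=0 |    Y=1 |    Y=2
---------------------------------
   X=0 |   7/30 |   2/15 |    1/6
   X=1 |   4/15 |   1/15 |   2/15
H(X,Y) = 2.4649, H(X) = 0.9968, H(Y|X) = 1.4681 (all in bits)

Chain rule: H(X,Y) = H(X) + H(Y|X)

Left side — joint entropy directly:
H(X,Y) = -Σ p(x,y) log p(x,y) = 2.4649 bits

Right side — compute H(Y|X) from the conditional distributions:
P(X) = (8/15, 7/15), so H(X) = 0.9968 bits
H(Y|X) = Σ_x P(X=x) · H(Y|X=x):
  P(Y|X=0) = (7/16, 1/4, 5/16), H(Y|X=0) = 1.5462, weight P(X=0) = 8/15
  P(Y|X=1) = (4/7, 1/7, 2/7), H(Y|X=1) = 1.3788, weight P(X=1) = 7/15
H(Y|X) = 1.4681 bits

H(X) + H(Y|X) = 0.9968 + 1.4681 = 2.4649 bits

Both sides equal 2.4649 bits. ✓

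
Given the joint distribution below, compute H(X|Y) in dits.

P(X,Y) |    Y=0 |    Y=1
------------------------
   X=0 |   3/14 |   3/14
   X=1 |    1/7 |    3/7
0.2821 dits

Using the chain rule: H(X|Y) = H(X,Y) - H(Y)

First, compute H(X,Y) = 0.5651 dits

Marginal P(Y) = (5/14, 9/14)
H(Y) = 0.2831 dits

H(X|Y) = H(X,Y) - H(Y) = 0.5651 - 0.2831 = 0.2821 dits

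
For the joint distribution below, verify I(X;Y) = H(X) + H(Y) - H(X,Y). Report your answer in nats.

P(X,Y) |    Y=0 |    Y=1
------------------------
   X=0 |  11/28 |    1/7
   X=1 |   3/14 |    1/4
I(X;Y) = 0.0389 nats

Mutual information has multiple equivalent forms:
- I(X;Y) = H(X) - H(X|Y)
- I(X;Y) = H(Y) - H(Y|X)
- I(X;Y) = H(X) + H(Y) - H(X,Y)

Computing all quantities:
H(X) = 0.6906, H(Y) = 0.6700, H(X,Y) = 1.3217
H(X|Y) = 0.6517, H(Y|X) = 0.6311

Verification:
H(X) - H(X|Y) = 0.6906 - 0.6517 = 0.0389
H(Y) - H(Y|X) = 0.6700 - 0.6311 = 0.0389
H(X) + H(Y) - H(X,Y) = 0.6906 + 0.6700 - 1.3217 = 0.0389

All forms give I(X;Y) = 0.0389 nats. ✓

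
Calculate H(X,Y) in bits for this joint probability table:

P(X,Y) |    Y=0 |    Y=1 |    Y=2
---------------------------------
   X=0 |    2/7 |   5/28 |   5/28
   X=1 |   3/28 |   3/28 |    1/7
2.4956 bits

Joint entropy is H(X,Y) = -Σ_{x,y} p(x,y) log p(x,y).

Summing over all non-zero entries:
H(X,Y) = -[2/7·log_2(2/7) + 5/28·log_2(5/28) + 5/28·log_2(5/28) + 3/28·log_2(3/28) + 3/28·log_2(3/28) + 1/7·log_2(1/7)]
H(X,Y) = 2.4956 bits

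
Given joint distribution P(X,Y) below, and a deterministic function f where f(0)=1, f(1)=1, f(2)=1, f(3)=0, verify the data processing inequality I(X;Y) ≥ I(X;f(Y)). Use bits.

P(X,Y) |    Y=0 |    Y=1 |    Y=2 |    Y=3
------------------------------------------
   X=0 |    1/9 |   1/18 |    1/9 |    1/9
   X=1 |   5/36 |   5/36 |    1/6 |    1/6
I(X;Y) = 0.0091, I(X;f(Y)) = 0.0001, inequality holds: 0.0091 ≥ 0.0001

Data Processing Inequality: For any Markov chain X → Y → Z, we have I(X;Y) ≥ I(X;Z).

Here Z = f(Y) is a deterministic function of Y, forming X → Y → Z.

Original I(X;Y) = 0.0091 bits

After applying f:
P(X,Z) where Z=f(Y):
- P(X,Z=0) = P(X,Y=3)
- P(X,Z=1) = P(X,Y=0) + P(X,Y=1) + P(X,Y=2)

I(X;Z) = I(X;f(Y)) = 0.0001 bits

Verification: 0.0091 ≥ 0.0001 ✓

Information cannot be created by processing; the function f can only lose information about X.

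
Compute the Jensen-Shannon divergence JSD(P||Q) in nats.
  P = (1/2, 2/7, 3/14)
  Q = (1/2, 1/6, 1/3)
0.0144 nats

Jensen-Shannon divergence is:
JSD(P||Q) = 0.5 × D_KL(P||M) + 0.5 × D_KL(Q||M)
where M = 0.5 × (P + Q) is the mixture distribution.

M = 0.5 × (1/2, 2/7, 3/14) + 0.5 × (1/2, 1/6, 1/3) = (1/2, 0.22619, 0.27381)

D_KL(P||M) = 0.0142 nats
D_KL(Q||M) = 0.0147 nats

JSD(P||Q) = 0.5 × 0.0142 + 0.5 × 0.0147 = 0.0144 nats

Unlike KL divergence, JSD is symmetric and bounded: 0 ≤ JSD ≤ log(2).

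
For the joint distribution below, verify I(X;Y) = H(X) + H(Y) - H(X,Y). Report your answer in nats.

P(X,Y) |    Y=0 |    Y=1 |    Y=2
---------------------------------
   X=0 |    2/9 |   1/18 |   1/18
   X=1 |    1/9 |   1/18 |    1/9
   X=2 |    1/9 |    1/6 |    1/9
I(X;Y) = 0.0702 nats

Mutual information has multiple equivalent forms:
- I(X;Y) = H(X) - H(X|Y)
- I(X;Y) = H(Y) - H(Y|X)
- I(X;Y) = H(X) + H(Y) - H(X,Y)

Computing all quantities:
H(X) = 1.0893, H(Y) = 1.0720, H(X,Y) = 2.0911
H(X|Y) = 1.0191, H(Y|X) = 1.0018

Verification:
H(X) - H(X|Y) = 1.0893 - 1.0191 = 0.0702
H(Y) - H(Y|X) = 1.0720 - 1.0018 = 0.0702
H(X) + H(Y) - H(X,Y) = 1.0893 + 1.0720 - 2.0911 = 0.0702

All forms give I(X;Y) = 0.0702 nats. ✓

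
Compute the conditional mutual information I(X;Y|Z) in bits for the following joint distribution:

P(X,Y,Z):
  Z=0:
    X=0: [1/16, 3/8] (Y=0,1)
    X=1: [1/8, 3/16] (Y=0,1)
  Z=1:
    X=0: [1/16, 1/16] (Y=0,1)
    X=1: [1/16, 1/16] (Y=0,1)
0.0462 bits

Conditional mutual information: I(X;Y|Z) = H(X|Z) + H(Y|Z) - H(X,Y|Z)

H(Z) = 0.8113
H(X,Z) = 1.7962 → H(X|Z) = 0.9849
H(Y,Z) = 1.6697 → H(Y|Z) = 0.8585
H(X,Y,Z) = 2.6085 → H(X,Y|Z) = 1.7972

I(X;Y|Z) = 0.9849 + 0.8585 - 1.7972 = 0.0462 bits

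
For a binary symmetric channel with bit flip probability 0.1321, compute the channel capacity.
0.4368 bits

For a binary symmetric channel (BSC) with error probability p:
Capacity C = 1 - H(p) bits per symbol

where H(p) = -p log₂(p) - (1-p) log₂(1-p) is the binary entropy function.

H(0.1321) = 0.5632 bits
C = 1 - 0.5632 = 0.4368 bits per symbol

This means we can reliably transmit up to 0.4368 bits of information per channel use.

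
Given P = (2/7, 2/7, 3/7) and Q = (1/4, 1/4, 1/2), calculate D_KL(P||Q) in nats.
0.0102 nats

KL divergence: D_KL(P||Q) = Σ p(x) log(p(x)/q(x))

Computing term by term:
  x=0: 2/7 × log_e[(2/7)/(1/4)] = 2/7 × 0.1335 = 0.0382
  x=1: 2/7 × log_e[(2/7)/(1/4)] = 2/7 × 0.1335 = 0.0382
  x=2: 3/7 × log_e[(3/7)/(1/2)] = 3/7 × -0.1542 = -0.0661

D_KL(P||Q) = 0.0102 nats

Note: KL divergence is always non-negative and equals 0 iff P = Q.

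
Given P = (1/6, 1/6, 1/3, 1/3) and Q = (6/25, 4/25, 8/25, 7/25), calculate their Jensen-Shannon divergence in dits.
0.0020 dits

Jensen-Shannon divergence is:
JSD(P||Q) = 0.5 × D_KL(P||M) + 0.5 × D_KL(Q||M)
where M = 0.5 × (P + Q) is the mixture distribution.

M = 0.5 × (1/6, 1/6, 1/3, 1/3) + 0.5 × (6/25, 4/25, 8/25, 7/25) = (0.203333, 0.163333, 0.326667, 0.306667)

D_KL(P||M) = 0.0021 dits
D_KL(Q||M) = 0.0019 dits

JSD(P||Q) = 0.5 × 0.0021 + 0.5 × 0.0019 = 0.0020 dits

Unlike KL divergence, JSD is symmetric and bounded: 0 ≤ JSD ≤ log(2).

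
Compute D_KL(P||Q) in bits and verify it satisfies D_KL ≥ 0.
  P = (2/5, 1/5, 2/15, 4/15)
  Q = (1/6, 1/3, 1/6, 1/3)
0.2290 bits

KL divergence satisfies the Gibbs inequality: D_KL(P||Q) ≥ 0 for all distributions P, Q.

D_KL(P||Q) = Σ p(x) log(p(x)/q(x))
Term by term:
  x=0: 2/5 × log_2[(2/5)/(1/6)] = 0.5052
  x=1: 1/5 × log_2[(1/5)/(1/3)] = -0.1474
  x=2: 2/15 × log_2[(2/15)/(1/6)] = -0.0429
  x=3: 4/15 × log_2[(4/15)/(1/3)] = -0.0858
D_KL(P||Q) = 0.2290 bits

D_KL(P||Q) = 0.2290 ≥ 0 ✓

This non-negativity is a fundamental property: relative entropy cannot be negative because it measures how different Q is from P.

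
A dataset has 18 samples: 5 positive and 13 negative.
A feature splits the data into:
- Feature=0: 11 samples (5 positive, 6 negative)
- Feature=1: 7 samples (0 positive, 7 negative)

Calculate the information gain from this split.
0.2449 bits

Information Gain = H(Y) - H(Y|Feature)

Before split:
P(positive) = 5/18 = 0.2778
H(Y) = 0.8524 bits

After split:
Feature=0: H = 0.9940 bits (weight = 11/18)
Feature=1: H = 0.0000 bits (weight = 7/18)
H(Y|Feature) = (11/18)×0.9940 + (7/18)×0.0000 = 0.6075 bits

Information Gain = 0.8524 - 0.6075 = 0.2449 bits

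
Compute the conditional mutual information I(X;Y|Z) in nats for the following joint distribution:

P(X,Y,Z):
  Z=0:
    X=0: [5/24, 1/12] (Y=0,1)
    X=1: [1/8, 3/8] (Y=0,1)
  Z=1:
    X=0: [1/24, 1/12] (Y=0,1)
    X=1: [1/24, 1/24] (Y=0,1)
0.0861 nats

Conditional mutual information: I(X;Y|Z) = H(X|Z) + H(Y|Z) - H(X,Y|Z)

H(Z) = 0.5117
H(X,Z) = 1.1730 → H(X|Z) = 0.6612
H(Y,Z) = 1.1908 → H(Y|Z) = 0.6790
H(X,Y,Z) = 1.7659 → H(X,Y|Z) = 1.2542

I(X;Y|Z) = 0.6612 + 0.6790 - 1.2542 = 0.0861 nats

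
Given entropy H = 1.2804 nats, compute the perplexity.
3.5981

Perplexity is e^H (or exp(H) for natural log).

H = 1.2804 nats
Perplexity = e^1.2804 = 3.5981

Interpretation: The model's uncertainty is equivalent to choosing uniformly among 3.6 options.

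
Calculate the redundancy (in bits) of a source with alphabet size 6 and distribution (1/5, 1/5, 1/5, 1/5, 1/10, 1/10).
0.0630 bits

Redundancy measures how far a source is from maximum entropy:
R = H_max - H(X)

Maximum entropy for 6 symbols: H_max = log_2(6) = 2.5850 bits
Actual entropy: H(X) = 2.5219 bits
Redundancy: R = 2.5850 - 2.5219 = 0.0630 bits

This redundancy represents potential for compression: the source could be compressed by 0.0630 bits per symbol.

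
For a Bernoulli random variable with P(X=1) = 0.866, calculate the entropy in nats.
0.3939 nats

The binary entropy function is:
H(p) = -p log(p) - (1-p) log(1-p)

H(0.866) = -0.866 × log_e(0.866) - 0.134 × log_e(0.134)
H(0.866) = 0.3939 nats

Note: Binary entropy is maximized at p=0.5 (H=1 bit) and minimized at p=0 or p=1 (H=0).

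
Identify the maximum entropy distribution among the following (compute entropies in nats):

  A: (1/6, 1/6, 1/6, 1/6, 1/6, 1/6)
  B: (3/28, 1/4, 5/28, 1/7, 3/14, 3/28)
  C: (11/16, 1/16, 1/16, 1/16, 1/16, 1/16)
A

For a discrete distribution over n outcomes, entropy is maximized by the uniform distribution.

Computing entropies:
H(A) = 1.7918 nats
H(B) = 1.7409 nats
H(C) = 1.1240 nats

The uniform distribution (where all probabilities equal 1/6) achieves the maximum entropy of log_e(6) = 1.7918 nats.

Distribution A has the highest entropy.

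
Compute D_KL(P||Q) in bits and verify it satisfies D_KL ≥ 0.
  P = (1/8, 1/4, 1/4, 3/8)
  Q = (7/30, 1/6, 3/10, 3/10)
0.0886 bits

KL divergence satisfies the Gibbs inequality: D_KL(P||Q) ≥ 0 for all distributions P, Q.

D_KL(P||Q) = Σ p(x) log(p(x)/q(x))
Term by term:
  x=0: 1/8 × log_2[(1/8)/(7/30)] = -0.1126
  x=1: 1/4 × log_2[(1/4)/(1/6)] = 0.1462
  x=2: 1/4 × log_2[(1/4)/(3/10)] = -0.0658
  x=3: 3/8 × log_2[(3/8)/(3/10)] = 0.1207
D_KL(P||Q) = 0.0886 bits

D_KL(P||Q) = 0.0886 ≥ 0 ✓

This non-negativity is a fundamental property: relative entropy cannot be negative because it measures how different Q is from P.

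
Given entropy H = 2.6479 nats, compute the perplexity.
14.1243

Perplexity is e^H (or exp(H) for natural log).

H = 2.6479 nats
Perplexity = e^2.6479 = 14.1243

Interpretation: The model's uncertainty is equivalent to choosing uniformly among 14.1 options.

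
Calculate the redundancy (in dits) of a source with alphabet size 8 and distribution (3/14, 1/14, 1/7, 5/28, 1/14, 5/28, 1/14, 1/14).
0.0443 dits

Redundancy measures how far a source is from maximum entropy:
R = H_max - H(X)

Maximum entropy for 8 symbols: H_max = log_10(8) = 0.9031 dits
Actual entropy: H(X) = 0.8588 dits
Redundancy: R = 0.9031 - 0.8588 = 0.0443 dits

This redundancy represents potential for compression: the source could be compressed by 0.0443 dits per symbol.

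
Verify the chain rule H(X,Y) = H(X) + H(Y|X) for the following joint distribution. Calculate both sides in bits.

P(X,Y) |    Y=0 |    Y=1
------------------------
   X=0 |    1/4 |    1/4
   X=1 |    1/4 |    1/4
H(X,Y) = 2.0000, H(X) = 1.0000, H(Y|X) = 1.0000 (all in bits)

Chain rule: H(X,Y) = H(X) + H(Y|X)

Left side — joint entropy directly:
H(X,Y) = -Σ p(x,y) log p(x,y) = 2.0000 bits

Right side — compute H(Y|X) from the conditional distributions:
P(X) = (1/2, 1/2), so H(X) = 1.0000 bits
H(Y|X) = Σ_x P(X=x) · H(Y|X=x):
  P(Y|X=0) = (1/2, 1/2), H(Y|X=0) = 1.0000, weight P(X=0) = 1/2
  P(Y|X=1) = (1/2, 1/2), H(Y|X=1) = 1.0000, weight P(X=1) = 1/2
H(Y|X) = 1.0000 bits

H(X) + H(Y|X) = 1.0000 + 1.0000 = 2.0000 bits

Both sides equal 2.0000 bits. ✓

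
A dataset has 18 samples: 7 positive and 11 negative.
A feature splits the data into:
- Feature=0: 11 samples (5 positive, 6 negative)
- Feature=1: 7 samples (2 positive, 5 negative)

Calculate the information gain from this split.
0.0210 bits

Information Gain = H(Y) - H(Y|Feature)

Before split:
P(positive) = 7/18 = 0.3889
H(Y) = 0.9641 bits

After split:
Feature=0: H = 0.9940 bits (weight = 11/18)
Feature=1: H = 0.8631 bits (weight = 7/18)
H(Y|Feature) = (11/18)×0.9940 + (7/18)×0.8631 = 0.9431 bits

Information Gain = 0.9641 - 0.9431 = 0.0210 bits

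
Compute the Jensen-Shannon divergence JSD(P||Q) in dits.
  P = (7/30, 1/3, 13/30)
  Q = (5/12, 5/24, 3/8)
0.0093 dits

Jensen-Shannon divergence is:
JSD(P||Q) = 0.5 × D_KL(P||M) + 0.5 × D_KL(Q||M)
where M = 0.5 × (P + Q) is the mixture distribution.

M = 0.5 × (7/30, 1/3, 13/30) + 0.5 × (5/12, 5/24, 3/8) = (13/40, 0.270833, 0.404167)

D_KL(P||M) = 0.0096 dits
D_KL(Q||M) = 0.0090 dits

JSD(P||Q) = 0.5 × 0.0096 + 0.5 × 0.0090 = 0.0093 dits

Unlike KL divergence, JSD is symmetric and bounded: 0 ≤ JSD ≤ log(2).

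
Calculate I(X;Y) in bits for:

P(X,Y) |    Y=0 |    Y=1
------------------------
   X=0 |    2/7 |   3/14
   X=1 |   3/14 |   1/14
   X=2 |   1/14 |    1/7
0.0640 bits

Mutual information: I(X;Y) = H(X) + H(Y) - H(X,Y)

Marginals:
P(X) = (1/2, 2/7, 3/14), H(X) = 1.4926 bits
P(Y) = (4/7, 3/7), H(Y) = 0.9852 bits

Joint entropy: H(X,Y) = 2.4138 bits

I(X;Y) = 1.4926 + 0.9852 - 2.4138 = 0.0640 bits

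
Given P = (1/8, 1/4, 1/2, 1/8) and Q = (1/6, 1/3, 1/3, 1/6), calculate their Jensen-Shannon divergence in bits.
0.0207 bits

Jensen-Shannon divergence is:
JSD(P||Q) = 0.5 × D_KL(P||M) + 0.5 × D_KL(Q||M)
where M = 0.5 × (P + Q) is the mixture distribution.

M = 0.5 × (1/8, 1/4, 1/2, 1/8) + 0.5 × (1/6, 1/3, 1/3, 1/6) = (0.145833, 7/24, 5/12, 0.145833)

D_KL(P||M) = 0.0203 bits
D_KL(Q||M) = 0.0211 bits

JSD(P||Q) = 0.5 × 0.0203 + 0.5 × 0.0211 = 0.0207 bits

Unlike KL divergence, JSD is symmetric and bounded: 0 ≤ JSD ≤ log(2).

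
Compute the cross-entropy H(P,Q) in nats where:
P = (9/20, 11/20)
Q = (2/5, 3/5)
0.6933 nats

Cross-entropy: H(P,Q) = -Σ p(x) log q(x)

Alternatively: H(P,Q) = H(P) + D_KL(P||Q)
H(P) = 0.6881 nats
D_KL(P||Q) = 0.0051 nats

H(P,Q) = 0.6881 + 0.0051 = 0.6933 nats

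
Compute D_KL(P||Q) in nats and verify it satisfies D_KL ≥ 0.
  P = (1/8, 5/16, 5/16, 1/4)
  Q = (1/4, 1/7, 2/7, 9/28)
0.1231 nats

KL divergence satisfies the Gibbs inequality: D_KL(P||Q) ≥ 0 for all distributions P, Q.

D_KL(P||Q) = Σ p(x) log(p(x)/q(x))
Term by term:
  x=0: 1/8 × log_e[(1/8)/(1/4)] = -0.0866
  x=1: 5/16 × log_e[(5/16)/(1/7)] = 0.2446
  x=2: 5/16 × log_e[(5/16)/(2/7)] = 0.0280
  x=3: 1/4 × log_e[(1/4)/(9/28)] = -0.0628
D_KL(P||Q) = 0.1231 nats

D_KL(P||Q) = 0.1231 ≥ 0 ✓

This non-negativity is a fundamental property: relative entropy cannot be negative because it measures how different Q is from P.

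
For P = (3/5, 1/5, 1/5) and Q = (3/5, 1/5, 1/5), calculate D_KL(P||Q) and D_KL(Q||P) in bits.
D_KL(P||Q) = 0.0000, D_KL(Q||P) = 0.0000

KL divergence is not symmetric: D_KL(P||Q) ≠ D_KL(Q||P) in general.

D_KL(P||Q) = 0.0000 bits
D_KL(Q||P) = 0.0000 bits

In this case they happen to be equal (to 4 decimal places).

This asymmetry is why KL divergence is not a true distance metric.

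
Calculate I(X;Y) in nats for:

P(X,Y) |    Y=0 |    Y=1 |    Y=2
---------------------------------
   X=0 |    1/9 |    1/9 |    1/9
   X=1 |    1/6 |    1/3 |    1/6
0.0127 nats

Mutual information: I(X;Y) = H(X) + H(Y) - H(X,Y)

Marginals:
P(X) = (1/3, 2/3), H(X) = 0.6365 nats
P(Y) = (5/18, 4/9, 5/18), H(Y) = 1.0720 nats

Joint entropy: H(X,Y) = 1.6959 nats

I(X;Y) = 0.6365 + 1.0720 - 1.6959 = 0.0127 nats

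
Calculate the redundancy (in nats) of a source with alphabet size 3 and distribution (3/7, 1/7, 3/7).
0.0944 nats

Redundancy measures how far a source is from maximum entropy:
R = H_max - H(X)

Maximum entropy for 3 symbols: H_max = log_e(3) = 1.0986 nats
Actual entropy: H(X) = 1.0042 nats
Redundancy: R = 1.0986 - 1.0042 = 0.0944 nats

This redundancy represents potential for compression: the source could be compressed by 0.0944 nats per symbol.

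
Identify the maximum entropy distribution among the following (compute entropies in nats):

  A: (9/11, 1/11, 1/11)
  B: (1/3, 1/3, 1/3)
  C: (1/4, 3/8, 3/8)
B

For a discrete distribution over n outcomes, entropy is maximized by the uniform distribution.

Computing entropies:
H(A) = 0.6002 nats
H(B) = 1.0986 nats
H(C) = 1.0822 nats

The uniform distribution (where all probabilities equal 1/3) achieves the maximum entropy of log_e(3) = 1.0986 nats.

Distribution B has the highest entropy.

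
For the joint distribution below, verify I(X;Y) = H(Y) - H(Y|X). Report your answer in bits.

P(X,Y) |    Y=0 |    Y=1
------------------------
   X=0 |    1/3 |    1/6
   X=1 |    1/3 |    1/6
I(X;Y) = 0.0000 bits

Mutual information has multiple equivalent forms:
- I(X;Y) = H(X) - H(X|Y)
- I(X;Y) = H(Y) - H(Y|X)
- I(X;Y) = H(X) + H(Y) - H(X,Y)

Computing all quantities:
H(X) = 1.0000, H(Y) = 0.9183, H(X,Y) = 1.9183
H(X|Y) = 1.0000, H(Y|X) = 0.9183

Verification:
H(X) - H(X|Y) = 1.0000 - 1.0000 = 0.0000
H(Y) - H(Y|X) = 0.9183 - 0.9183 = 0.0000
H(X) + H(Y) - H(X,Y) = 1.0000 + 0.9183 - 1.9183 = 0.0000

All forms give I(X;Y) = 0.0000 bits. ✓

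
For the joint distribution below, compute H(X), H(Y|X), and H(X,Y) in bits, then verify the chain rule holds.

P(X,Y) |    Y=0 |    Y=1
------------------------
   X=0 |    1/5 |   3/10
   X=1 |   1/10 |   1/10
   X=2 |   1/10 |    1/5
H(X,Y) = 2.4464, H(X) = 1.4855, H(Y|X) = 0.9610 (all in bits)

Chain rule: H(X,Y) = H(X) + H(Y|X)

Left side — joint entropy directly:
H(X,Y) = -Σ p(x,y) log p(x,y) = 2.4464 bits

Right side — compute H(Y|X) from the conditional distributions:
P(X) = (1/2, 1/5, 3/10), so H(X) = 1.4855 bits
H(Y|X) = Σ_x P(X=x) · H(Y|X=x):
  P(Y|X=0) = (2/5, 3/5), H(Y|X=0) = 0.9710, weight P(X=0) = 1/2
  P(Y|X=1) = (1/2, 1/2), H(Y|X=1) = 1.0000, weight P(X=1) = 1/5
  P(Y|X=2) = (1/3, 2/3), H(Y|X=2) = 0.9183, weight P(X=2) = 3/10
H(Y|X) = 0.9610 bits

H(X) + H(Y|X) = 1.4855 + 0.9610 = 2.4464 bits

Both sides equal 2.4464 bits. ✓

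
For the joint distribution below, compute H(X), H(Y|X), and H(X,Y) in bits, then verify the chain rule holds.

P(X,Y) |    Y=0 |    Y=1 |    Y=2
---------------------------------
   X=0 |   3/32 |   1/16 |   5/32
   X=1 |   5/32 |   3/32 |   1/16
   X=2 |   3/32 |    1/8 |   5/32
H(X,Y) = 3.0908, H(X) = 1.5794, H(Y|X) = 1.5114 (all in bits)

Chain rule: H(X,Y) = H(X) + H(Y|X)

Left side — joint entropy directly:
H(X,Y) = -Σ p(x,y) log p(x,y) = 3.0908 bits

Right side — compute H(Y|X) from the conditional distributions:
P(X) = (5/16, 5/16, 3/8), so H(X) = 1.5794 bits
H(Y|X) = Σ_x P(X=x) · H(Y|X=x):
  P(Y|X=0) = (3/10, 1/5, 1/2), H(Y|X=0) = 1.4855, weight P(X=0) = 5/16
  P(Y|X=1) = (1/2, 3/10, 1/5), H(Y|X=1) = 1.4855, weight P(X=1) = 5/16
  P(Y|X=2) = (1/4, 1/3, 5/12), H(Y|X=2) = 1.5546, weight P(X=2) = 3/8
H(Y|X) = 1.5114 bits

H(X) + H(Y|X) = 1.5794 + 1.5114 = 3.0908 bits

Both sides equal 3.0908 bits. ✓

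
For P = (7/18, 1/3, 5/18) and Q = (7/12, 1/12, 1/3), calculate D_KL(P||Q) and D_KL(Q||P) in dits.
D_KL(P||Q) = 0.1102, D_KL(Q||P) = 0.0789

KL divergence is not symmetric: D_KL(P||Q) ≠ D_KL(Q||P) in general.

D_KL(P||Q) = 0.1102 dits
D_KL(Q||P) = 0.0789 dits

No, they are not equal!

This asymmetry is why KL divergence is not a true distance metric.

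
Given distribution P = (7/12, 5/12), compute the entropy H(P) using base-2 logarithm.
0.9799 bits

Shannon entropy is H(X) = -Σ p(x) log p(x).

For P = (7/12, 5/12):
H = -7/12 × log_2(7/12) -5/12 × log_2(5/12)
H = 0.9799 bits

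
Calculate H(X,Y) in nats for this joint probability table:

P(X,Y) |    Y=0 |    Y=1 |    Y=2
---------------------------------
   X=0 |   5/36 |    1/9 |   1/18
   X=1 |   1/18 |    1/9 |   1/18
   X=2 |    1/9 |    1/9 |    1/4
2.0790 nats

Joint entropy is H(X,Y) = -Σ_{x,y} p(x,y) log p(x,y).

Summing over all non-zero entries:
H(X,Y) = -[5/36·log_e(5/36) + 1/9·log_e(1/9) + 1/18·log_e(1/18) + 1/18·log_e(1/18) + 1/9·log_e(1/9) + 1/18·log_e(1/18) + 1/9·log_e(1/9) + 1/9·log_e(1/9) + 1/4·log_e(1/4)]
H(X,Y) = 2.0790 nats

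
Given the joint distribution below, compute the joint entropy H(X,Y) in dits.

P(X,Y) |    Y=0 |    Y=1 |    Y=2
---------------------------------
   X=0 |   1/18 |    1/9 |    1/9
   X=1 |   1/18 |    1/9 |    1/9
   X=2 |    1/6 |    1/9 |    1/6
0.9290 dits

Joint entropy is H(X,Y) = -Σ_{x,y} p(x,y) log p(x,y).

Summing over all non-zero entries:
H(X,Y) = -[1/18·log_10(1/18) + 1/9·log_10(1/9) + 1/9·log_10(1/9) + 1/18·log_10(1/18) + 1/9·log_10(1/9) + 1/9·log_10(1/9) + 1/6·log_10(1/6) + 1/9·log_10(1/9) + 1/6·log_10(1/6)]
H(X,Y) = 0.9290 dits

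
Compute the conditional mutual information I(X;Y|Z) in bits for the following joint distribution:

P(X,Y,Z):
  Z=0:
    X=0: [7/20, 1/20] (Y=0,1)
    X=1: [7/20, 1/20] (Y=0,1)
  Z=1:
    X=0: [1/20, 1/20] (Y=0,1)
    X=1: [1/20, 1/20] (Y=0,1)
0.0000 bits

Conditional mutual information: I(X;Y|Z) = H(X|Z) + H(Y|Z) - H(X,Y|Z)

H(Z) = 0.7219
H(X,Z) = 1.7219 → H(X|Z) = 1.0000
H(Y,Z) = 1.3568 → H(Y|Z) = 0.6349
H(X,Y,Z) = 2.3568 → H(X,Y|Z) = 1.6349

I(X;Y|Z) = 1.0000 + 0.6349 - 1.6349 = 0.0000 bits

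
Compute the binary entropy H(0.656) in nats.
0.6437 nats

The binary entropy function is:
H(p) = -p log(p) - (1-p) log(1-p)

H(0.656) = -0.656 × log_e(0.656) - 0.344 × log_e(0.344)
H(0.656) = 0.6437 nats

Note: Binary entropy is maximized at p=0.5 (H=1 bit) and minimized at p=0 or p=1 (H=0).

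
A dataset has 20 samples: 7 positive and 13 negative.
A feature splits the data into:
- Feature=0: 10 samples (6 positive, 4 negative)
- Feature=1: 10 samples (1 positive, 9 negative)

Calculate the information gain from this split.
0.2141 bits

Information Gain = H(Y) - H(Y|Feature)

Before split:
P(positive) = 7/20 = 0.3500
H(Y) = 0.9341 bits

After split:
Feature=0: H = 0.9710 bits (weight = 10/20)
Feature=1: H = 0.4690 bits (weight = 10/20)
H(Y|Feature) = (10/20)×0.9710 + (10/20)×0.4690 = 0.7200 bits

Information Gain = 0.9341 - 0.7200 = 0.2141 bits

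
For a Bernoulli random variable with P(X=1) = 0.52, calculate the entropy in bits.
0.9988 bits

The binary entropy function is:
H(p) = -p log(p) - (1-p) log(1-p)

H(0.52) = -0.52 × log_2(0.52) - 0.48 × log_2(0.48)
H(0.52) = 0.9988 bits

Note: Binary entropy is maximized at p=0.5 (H=1 bit) and minimized at p=0 or p=1 (H=0).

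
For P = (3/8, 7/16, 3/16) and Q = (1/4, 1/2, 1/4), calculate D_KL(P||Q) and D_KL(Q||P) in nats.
D_KL(P||Q) = 0.0397, D_KL(Q||P) = 0.0373

KL divergence is not symmetric: D_KL(P||Q) ≠ D_KL(Q||P) in general.

D_KL(P||Q) = 0.0397 nats
D_KL(Q||P) = 0.0373 nats

No, they are not equal!

This asymmetry is why KL divergence is not a true distance metric.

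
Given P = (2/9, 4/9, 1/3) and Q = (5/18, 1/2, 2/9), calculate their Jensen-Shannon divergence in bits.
0.0115 bits

Jensen-Shannon divergence is:
JSD(P||Q) = 0.5 × D_KL(P||M) + 0.5 × D_KL(Q||M)
where M = 0.5 × (P + Q) is the mixture distribution.

M = 0.5 × (2/9, 4/9, 1/3) + 0.5 × (5/18, 1/2, 2/9) = (1/4, 17/36, 5/18)

D_KL(P||M) = 0.0110 bits
D_KL(Q||M) = 0.0119 bits

JSD(P||Q) = 0.5 × 0.0110 + 0.5 × 0.0119 = 0.0115 bits

Unlike KL divergence, JSD is symmetric and bounded: 0 ≤ JSD ≤ log(2).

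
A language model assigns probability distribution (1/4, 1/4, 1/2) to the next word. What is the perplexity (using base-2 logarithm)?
2.8284

Perplexity is 2^H (or exp(H) for natural log).

First, H = -Σ p log p = 1.5000 bits
Perplexity = 2^1.5000 = 2.8284

Interpretation: The model's uncertainty is equivalent to choosing uniformly among 2.8 options.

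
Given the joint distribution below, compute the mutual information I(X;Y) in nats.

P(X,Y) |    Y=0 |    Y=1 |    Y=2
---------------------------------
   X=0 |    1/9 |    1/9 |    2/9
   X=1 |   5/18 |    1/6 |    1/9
0.0552 nats

Mutual information: I(X;Y) = H(X) + H(Y) - H(X,Y)

Marginals:
P(X) = (4/9, 5/9), H(X) = 0.6870 nats
P(Y) = (7/18, 5/18, 1/3), H(Y) = 1.0893 nats

Joint entropy: H(X,Y) = 1.7211 nats

I(X;Y) = 0.6870 + 1.0893 - 1.7211 = 0.0552 nats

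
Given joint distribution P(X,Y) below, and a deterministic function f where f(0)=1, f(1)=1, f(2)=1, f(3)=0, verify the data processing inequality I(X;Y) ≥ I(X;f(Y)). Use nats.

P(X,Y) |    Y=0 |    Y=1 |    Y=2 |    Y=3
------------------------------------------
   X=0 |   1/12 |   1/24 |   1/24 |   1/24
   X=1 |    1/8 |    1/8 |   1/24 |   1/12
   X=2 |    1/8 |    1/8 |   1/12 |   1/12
I(X;Y) = 0.0127, I(X;f(Y)) = 0.0003, inequality holds: 0.0127 ≥ 0.0003

Data Processing Inequality: For any Markov chain X → Y → Z, we have I(X;Y) ≥ I(X;Z).

Here Z = f(Y) is a deterministic function of Y, forming X → Y → Z.

Original I(X;Y) = 0.0127 nats

After applying f:
P(X,Z) where Z=f(Y):
- P(X,Z=0) = P(X,Y=3)
- P(X,Z=1) = P(X,Y=0) + P(X,Y=1) + P(X,Y=2)

I(X;Z) = I(X;f(Y)) = 0.0003 nats

Verification: 0.0127 ≥ 0.0003 ✓

Information cannot be created by processing; the function f can only lose information about X.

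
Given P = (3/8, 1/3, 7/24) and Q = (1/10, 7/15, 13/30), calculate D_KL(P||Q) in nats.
0.2680 nats

KL divergence: D_KL(P||Q) = Σ p(x) log(p(x)/q(x))

Computing term by term:
  x=0: 3/8 × log_e[(3/8)/(1/10)] = 3/8 × 1.3218 = 0.4957
  x=1: 1/3 × log_e[(1/3)/(7/15)] = 1/3 × -0.3365 = -0.1122
  x=2: 7/24 × log_e[(7/24)/(13/30)] = 7/24 × -0.3959 = -0.1155

D_KL(P||Q) = 0.2680 nats

Note: KL divergence is always non-negative and equals 0 iff P = Q.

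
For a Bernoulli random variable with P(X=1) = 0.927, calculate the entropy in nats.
0.2613 nats

The binary entropy function is:
H(p) = -p log(p) - (1-p) log(1-p)

H(0.927) = -0.927 × log_e(0.927) - 0.073 × log_e(0.073)
H(0.927) = 0.2613 nats

Note: Binary entropy is maximized at p=0.5 (H=1 bit) and minimized at p=0 or p=1 (H=0).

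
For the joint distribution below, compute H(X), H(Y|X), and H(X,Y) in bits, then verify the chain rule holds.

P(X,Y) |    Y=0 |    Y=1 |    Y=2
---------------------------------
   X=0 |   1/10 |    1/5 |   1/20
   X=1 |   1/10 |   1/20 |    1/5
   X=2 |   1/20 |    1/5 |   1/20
H(X,Y) = 2.9219, H(X) = 1.5813, H(Y|X) = 1.3406 (all in bits)

Chain rule: H(X,Y) = H(X) + H(Y|X)

Left side — joint entropy directly:
H(X,Y) = -Σ p(x,y) log p(x,y) = 2.9219 bits

Right side — compute H(Y|X) from the conditional distributions:
P(X) = (7/20, 7/20, 3/10), so H(X) = 1.5813 bits
H(Y|X) = Σ_x P(X=x) · H(Y|X=x):
  P(Y|X=0) = (2/7, 4/7, 1/7), H(Y|X=0) = 1.3788, weight P(X=0) = 7/20
  P(Y|X=1) = (2/7, 1/7, 4/7), H(Y|X=1) = 1.3788, weight P(X=1) = 7/20
  P(Y|X=2) = (1/6, 2/3, 1/6), H(Y|X=2) = 1.2516, weight P(X=2) = 3/10
H(Y|X) = 1.3406 bits

H(X) + H(Y|X) = 1.5813 + 1.3406 = 2.9219 bits

Both sides equal 2.9219 bits. ✓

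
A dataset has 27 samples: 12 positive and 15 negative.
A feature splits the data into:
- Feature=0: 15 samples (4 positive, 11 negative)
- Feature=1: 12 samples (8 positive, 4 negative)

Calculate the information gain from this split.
0.1181 bits

Information Gain = H(Y) - H(Y|Feature)

Before split:
P(positive) = 12/27 = 0.4444
H(Y) = 0.9911 bits

After split:
Feature=0: H = 0.8366 bits (weight = 15/27)
Feature=1: H = 0.9183 bits (weight = 12/27)
H(Y|Feature) = (15/27)×0.8366 + (12/27)×0.9183 = 0.8729 bits

Information Gain = 0.9911 - 0.8729 = 0.1181 bits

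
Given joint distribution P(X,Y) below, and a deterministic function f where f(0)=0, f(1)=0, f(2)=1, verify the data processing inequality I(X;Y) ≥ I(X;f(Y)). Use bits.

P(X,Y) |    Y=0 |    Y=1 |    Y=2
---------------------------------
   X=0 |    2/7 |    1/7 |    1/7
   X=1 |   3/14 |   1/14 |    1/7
I(X;Y) = 0.0101, I(X;f(Y)) = 0.0060, inequality holds: 0.0101 ≥ 0.0060

Data Processing Inequality: For any Markov chain X → Y → Z, we have I(X;Y) ≥ I(X;Z).

Here Z = f(Y) is a deterministic function of Y, forming X → Y → Z.

Original I(X;Y) = 0.0101 bits

After applying f:
P(X,Z) where Z=f(Y):
- P(X,Z=0) = P(X,Y=0) + P(X,Y=1)
- P(X,Z=1) = P(X,Y=2)

I(X;Z) = I(X;f(Y)) = 0.0060 bits

Verification: 0.0101 ≥ 0.0060 ✓

Information cannot be created by processing; the function f can only lose information about X.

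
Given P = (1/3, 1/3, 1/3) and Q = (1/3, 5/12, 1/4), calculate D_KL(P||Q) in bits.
0.0310 bits

KL divergence: D_KL(P||Q) = Σ p(x) log(p(x)/q(x))

Computing term by term:
  x=0: 1/3 × log_2[(1/3)/(1/3)] = 1/3 × 0.0000 = 0.0000
  x=1: 1/3 × log_2[(1/3)/(5/12)] = 1/3 × -0.3219 = -0.1073
  x=2: 1/3 × log_2[(1/3)/(1/4)] = 1/3 × 0.4150 = 0.1383

D_KL(P||Q) = 0.0310 bits

Note: KL divergence is always non-negative and equals 0 iff P = Q.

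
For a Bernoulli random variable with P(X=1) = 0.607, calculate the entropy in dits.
0.2910 dits

The binary entropy function is:
H(p) = -p log(p) - (1-p) log(1-p)

H(0.607) = -0.607 × log_10(0.607) - 0.393 × log_10(0.393)
H(0.607) = 0.2910 dits

Note: Binary entropy is maximized at p=0.5 (H=1 bit) and minimized at p=0 or p=1 (H=0).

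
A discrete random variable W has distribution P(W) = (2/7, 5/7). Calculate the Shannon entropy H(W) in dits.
0.2598 dits

Shannon entropy is H(X) = -Σ p(x) log p(x).

For P = (2/7, 5/7):
H = -2/7 × log_10(2/7) -5/7 × log_10(5/7)
H = 0.2598 dits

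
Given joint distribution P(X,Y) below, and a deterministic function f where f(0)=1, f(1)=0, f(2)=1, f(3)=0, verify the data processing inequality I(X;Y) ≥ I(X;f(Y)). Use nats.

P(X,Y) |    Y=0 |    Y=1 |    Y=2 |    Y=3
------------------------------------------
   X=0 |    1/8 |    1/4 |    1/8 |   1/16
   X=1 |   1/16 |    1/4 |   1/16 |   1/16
I(X;Y) = 0.0134, I(X;f(Y)) = 0.0134, inequality holds: 0.0134 ≥ 0.0134

Data Processing Inequality: For any Markov chain X → Y → Z, we have I(X;Y) ≥ I(X;Z).

Here Z = f(Y) is a deterministic function of Y, forming X → Y → Z.

Original I(X;Y) = 0.0134 nats

After applying f:
P(X,Z) where Z=f(Y):
- P(X,Z=0) = P(X,Y=1) + P(X,Y=3)
- P(X,Z=1) = P(X,Y=0) + P(X,Y=2)

I(X;Z) = I(X;f(Y)) = 0.0134 nats

Verification: 0.0134 ≥ 0.0134 ✓

Information cannot be created by processing; the function f can only lose information about X.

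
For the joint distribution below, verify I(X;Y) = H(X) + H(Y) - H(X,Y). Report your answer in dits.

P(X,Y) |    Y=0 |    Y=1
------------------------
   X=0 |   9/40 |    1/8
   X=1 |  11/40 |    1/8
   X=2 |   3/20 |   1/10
I(X;Y) = 0.0011 dits

Mutual information has multiple equivalent forms:
- I(X;Y) = H(X) - H(X|Y)
- I(X;Y) = H(Y) - H(Y|X)
- I(X;Y) = H(X) + H(Y) - H(X,Y)

Computing all quantities:
H(X) = 0.4693, H(Y) = 0.2812, H(X,Y) = 0.7493
H(X|Y) = 0.4681, H(Y|X) = 0.2800

Verification:
H(X) - H(X|Y) = 0.4693 - 0.4681 = 0.0011
H(Y) - H(Y|X) = 0.2812 - 0.2800 = 0.0011
H(X) + H(Y) - H(X,Y) = 0.4693 + 0.2812 - 0.7493 = 0.0011

All forms give I(X;Y) = 0.0011 dits. ✓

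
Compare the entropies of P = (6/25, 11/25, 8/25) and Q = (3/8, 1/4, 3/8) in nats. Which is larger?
Q

Computing entropies in nats:
H(P) = 1.0684
H(Q) = 1.0822

Distribution Q has higher entropy.

Intuition: The distribution closer to uniform (more spread out) has higher entropy.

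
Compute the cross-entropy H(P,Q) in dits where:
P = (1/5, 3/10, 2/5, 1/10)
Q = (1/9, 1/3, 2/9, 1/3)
0.6430 dits

Cross-entropy: H(P,Q) = -Σ p(x) log q(x)

Alternatively: H(P,Q) = H(P) + D_KL(P||Q)
H(P) = 0.5558 dits
D_KL(P||Q) = 0.0871 dits

H(P,Q) = 0.5558 + 0.0871 = 0.6430 dits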